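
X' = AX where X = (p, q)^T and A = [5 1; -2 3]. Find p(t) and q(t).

p(t) = c_1e^(4t)sin(t) - c_2e^(4t)cos(t), q(t) = -c_1e^(4t)sin(t) + c_1e^(4t)cos(t) + c_2e^(4t)sin(t) + c_2e^(4t)cos(t)

Coefficient matrix A = [[5, 1], [-2, 3]].
Characteristic polynomial det(A - λI) = λ^2 - 8λ + 17 = 0.
Eigenvalues λ = 4 ± i (complex conjugate pair).
For λ=4+i: an eigenvector is (0,1) - i(1,-1) = (0 - i, 1 + i).
A real fundamental pair from Re and Im of e^((4+i)t)v: X_1 = e^(4t)(cos(t)·(0,1) + sin(t)·(1,-1)), X_2 = e^(4t)(sin(t)·(0,1) - cos(t)·(1,-1)).
General solution: c_1X_1 + c_2X_2.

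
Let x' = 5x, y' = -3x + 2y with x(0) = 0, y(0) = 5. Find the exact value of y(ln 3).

45

A = [[5,0],[-3,2]]; eigenvalues λ = 5, 2.
Eigenvectors: (1,-1) for λ=5, (0,-1) for λ=2.
From the initial condition, c_1 = 0, c_2 = -5.
y(ln 3) = (0)(3^5)(-1) + (-5)(3^2)(-1) = 45.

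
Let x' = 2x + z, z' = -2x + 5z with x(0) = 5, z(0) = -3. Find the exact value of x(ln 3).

A = [[2,1],[-2,5]]; eigenvalues λ = 3, 4.
Eigenvectors: (1,1) for λ=3, (-1,-2) for λ=4.
From the initial condition, c_1 = 13, c_2 = 8.
x(ln 3) = (13)(3^3)(1) + (8)(3^4)(-1) = -297.

-297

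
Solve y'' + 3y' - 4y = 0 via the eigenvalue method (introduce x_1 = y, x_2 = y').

y(t) = K_1e^(t) + K_2e^(-4t)

Let x_1 = y, x_2 = y'. Then x_1' = x_2 and x_2' = 4x_1 - 3x_2.
A = [[0,1],[4,-3]]; det(A-λI) = λ^2 + 3λ - 4.
Eigenvalues λ = 1, -4 with eigenvectors (1,1), (1,-4).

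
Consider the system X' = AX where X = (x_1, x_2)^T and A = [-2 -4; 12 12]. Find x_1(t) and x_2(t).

x_1(t) = -2c_1e^(4t) - c_2e^(6t), x_2(t) = 3c_1e^(4t) + 2c_2e^(6t)

Coefficient matrix A = [[-2, -4], [12, 12]].
Characteristic polynomial det(A - λI) = λ^2 - 10λ + 24 = 0.
Eigenvalues λ = 4, 6.
For λ=4: (A-λI) row 1 is [-6, -4], so an eigenvector is (-2, 3).
For λ=6: (A-λI) row 1 is [-8, -4], so an eigenvector is (-1, 2).
General solution: c_1e^(4t)(-2,3) + c_2e^(6t)(-1,2).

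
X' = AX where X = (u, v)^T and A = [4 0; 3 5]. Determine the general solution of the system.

u(t) = -c_1e^(4t), v(t) = 3c_1e^(4t) - c_2e^(5t)

Coefficient matrix A = [[4, 0], [3, 5]].
Characteristic polynomial det(A - λI) = λ^2 - 9λ + 20 = 0.
Eigenvalues λ = 4, 5.
For λ=4: (A-λI) row 2 is [3, 1], so an eigenvector is (-1, 3).
For λ=5: (A-λI) row 1 is [-1, 0], so an eigenvector is (0, -1).
General solution: c_1e^(4t)(-1,3) + c_2e^(5t)(0,-1).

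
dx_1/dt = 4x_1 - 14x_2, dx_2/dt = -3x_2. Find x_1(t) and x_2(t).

x_1(t) = C_1e^(4t) - 2C_2e^(-3t), x_2(t) = -C_2e^(-3t)

Coefficient matrix A = [[4, -14], [0, -3]].
Characteristic polynomial det(A - λI) = λ^2 - λ - 12 = 0.
Eigenvalues λ = 4, -3.
For λ=4: (A-λI) row 1 is [0, -14], so an eigenvector is (1, 0).
For λ=-3: (A-λI) row 1 is [7, -14], so an eigenvector is (-2, -1).
General solution: C_1e^(4t)(1,0) + C_2e^(-3t)(-2,-1).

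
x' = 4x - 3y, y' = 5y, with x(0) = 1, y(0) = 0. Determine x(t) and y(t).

x(t) = e^(4t), y(t) = 0

Coefficient matrix A = [[4, -3], [0, 5]].
Characteristic polynomial det(A - λI) = λ^2 - 9λ + 20 = 0.
Eigenvalues λ = 5, 4.
For λ=5: (A-λI) row 1 is [-1, -3], so an eigenvector is (3, -1).
For λ=4: (A-λI) row 1 is [0, -3], so an eigenvector is (1, 0).
General solution: c_1e^(5t)(3,-1) + c_2e^(4t)(1,0).
Applying x(0)=1, y(0)=0 gives c_1=0, c_2=1.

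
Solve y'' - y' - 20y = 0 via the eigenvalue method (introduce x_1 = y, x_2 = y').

y(t) = K_1e^(5t) + K_2e^(-4t)

Let x_1 = y, x_2 = y'. Then x_1' = x_2 and x_2' = 20x_1 + x_2.
A = [[0,1],[20,1]]; det(A-λI) = λ^2 - λ - 20.
Eigenvalues λ = 5, -4 with eigenvectors (1,5), (1,-4).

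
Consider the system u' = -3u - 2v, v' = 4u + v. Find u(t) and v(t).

u(t) = -c_1e^(-t)cos(2t) - c_2e^(-t)sin(2t), v(t) = -c_1e^(-t)sin(2t) + c_1e^(-t)cos(2t) + c_2e^(-t)sin(2t) + c_2e^(-t)cos(2t)

Coefficient matrix A = [[-3, -2], [4, 1]].
Characteristic polynomial det(A - λI) = λ^2 + 2λ + 5 = 0.
Eigenvalues λ = -1 ± 2i (complex conjugate pair).
For λ=-1+2i: an eigenvector is (-1,1) - i(0,-1) = (-1, 1 + i).
A real fundamental pair from Re and Im of e^((-1+2i)t)v: X_1 = e^(-t)(cos(2t)·(-1,1) + sin(2t)·(0,-1)), X_2 = e^(-t)(sin(2t)·(-1,1) - cos(2t)·(0,-1)).
General solution: c_1X_1 + c_2X_2.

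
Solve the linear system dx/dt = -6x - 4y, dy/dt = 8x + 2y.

x(t) = -K_1e^(-2t)cos(4t) - K_2e^(-2t)sin(4t), y(t) = -K_1e^(-2t)sin(4t) + K_1e^(-2t)cos(4t) + K_2e^(-2t)sin(4t) + K_2e^(-2t)cos(4t)

Coefficient matrix A = [[-6, -4], [8, 2]].
Characteristic polynomial det(A - λI) = λ^2 + 4λ + 20 = 0.
Eigenvalues λ = -2 ± 4i (complex conjugate pair).
For λ=-2+4i: an eigenvector is (-1,1) - i(0,-1) = (-1, 1 + i).
A real fundamental pair from Re and Im of e^((-2+4i)t)v: X_1 = e^(-2t)(cos(4t)·(-1,1) + sin(4t)·(0,-1)), X_2 = e^(-2t)(sin(4t)·(-1,1) - cos(4t)·(0,-1)).
General solution: K_1X_1 + K_2X_2.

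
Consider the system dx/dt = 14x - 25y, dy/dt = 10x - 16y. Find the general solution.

Coefficient matrix A = [[14, -25], [10, -16]].
Characteristic polynomial det(A - λI) = λ^2 + 2λ + 26 = 0.
Eigenvalues λ = -1 ± 5i (complex conjugate pair).
For λ=-1+5i: an eigenvector is (-1,-1) - i(2,1) = (-1 - 2i, -1 - i).
A real fundamental pair from Re and Im of e^((-1+5i)t)v: X_1 = e^(-t)(cos(5t)·(-1,-1) + sin(5t)·(2,1)), X_2 = e^(-t)(sin(5t)·(-1,-1) - cos(5t)·(2,1)).
General solution: K_1X_1 + K_2X_2.

x(t) = 2K_1e^(-t)sin(5t) - K_1e^(-t)cos(5t) - K_2e^(-t)sin(5t) - 2K_2e^(-t)cos(5t), y(t) = K_1e^(-t)sin(5t) - K_1e^(-t)cos(5t) - K_2e^(-t)sin(5t) - K_2e^(-t)cos(5t)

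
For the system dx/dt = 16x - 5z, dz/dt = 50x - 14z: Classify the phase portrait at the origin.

unstable spiral

A = [[16,-5],[50,-14]]; det(A-λI) = λ^2 - 2λ + 26.
λ = 1 ± 5i: positive real part.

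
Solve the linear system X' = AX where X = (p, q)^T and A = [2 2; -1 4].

p(t) = K_1e^(3t)sin(t) - K_1e^(3t)cos(t) - K_2e^(3t)sin(t) - K_2e^(3t)cos(t), q(t) = K_1e^(3t)sin(t) - K_2e^(3t)cos(t)

Coefficient matrix A = [[2, 2], [-1, 4]].
Characteristic polynomial det(A - λI) = λ^2 - 6λ + 10 = 0.
Eigenvalues λ = 3 ± i (complex conjugate pair).
For λ=3+i: an eigenvector is (-1,0) - i(1,1) = (-1 - i, 0 - i).
A real fundamental pair from Re and Im of e^((3+i)t)v: X_1 = e^(3t)(cos(t)·(-1,0) + sin(t)·(1,1)), X_2 = e^(3t)(sin(t)·(-1,0) - cos(t)·(1,1)).
General solution: K_1X_1 + K_2X_2.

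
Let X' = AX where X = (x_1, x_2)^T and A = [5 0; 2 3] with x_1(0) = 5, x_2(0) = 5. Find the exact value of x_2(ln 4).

A = [[5,0],[2,3]]; eigenvalues λ = 5, 3.
Eigenvectors: (-1,-1) for λ=5, (0,1) for λ=3.
From the initial condition, c_1 = -5, c_2 = 0.
x_2(ln 4) = (-5)(4^5)(-1) + (0)(4^3)(1) = 5120.

5120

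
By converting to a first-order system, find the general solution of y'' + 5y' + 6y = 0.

Let x_1 = y, x_2 = y'. Then x_1' = x_2 and x_2' = -6x_1 - 5x_2.
A = [[0,1],[-6,-5]]; det(A-λI) = λ^2 + 5λ + 6.
Eigenvalues λ = -3, -2 with eigenvectors (1,-3), (1,-2).

y(t) = c_1e^(-3t) + c_2e^(-2t)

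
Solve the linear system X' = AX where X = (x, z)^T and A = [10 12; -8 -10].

Coefficient matrix A = [[10, 12], [-8, -10]].
Characteristic polynomial det(A - λI) = λ^2 - 4 = 0.
Eigenvalues λ = -2, 2.
For λ=-2: (A-λI) row 1 is [12, 12], so an eigenvector is (1, -1).
For λ=2: (A-λI) row 1 is [8, 12], so an eigenvector is (-3, 2).
General solution: c_1e^(-2t)(1,-1) + c_2e^(2t)(-3,2).

x(t) = c_1e^(-2t) - 3c_2e^(2t), z(t) = -c_1e^(-2t) + 2c_2e^(2t)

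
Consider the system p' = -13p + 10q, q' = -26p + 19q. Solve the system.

Coefficient matrix A = [[-13, 10], [-26, 19]].
Characteristic polynomial det(A - λI) = λ^2 - 6λ + 13 = 0.
Eigenvalues λ = 3 ± 2i (complex conjugate pair).
For λ=3+2i: an eigenvector is (-1,-2) - i(-2,-3) = (-1 + 2i, -2 + 3i).
A real fundamental pair from Re and Im of e^((3+2i)t)v: X_1 = e^(3t)(cos(2t)·(-1,-2) + sin(2t)·(-2,-3)), X_2 = e^(3t)(sin(2t)·(-1,-2) - cos(2t)·(-2,-3)).
General solution: c_1X_1 + c_2X_2.

p(t) = -2c_1e^(3t)sin(2t) - c_1e^(3t)cos(2t) - c_2e^(3t)sin(2t) + 2c_2e^(3t)cos(2t), q(t) = -3c_1e^(3t)sin(2t) - 2c_1e^(3t)cos(2t) - 2c_2e^(3t)sin(2t) + 3c_2e^(3t)cos(2t)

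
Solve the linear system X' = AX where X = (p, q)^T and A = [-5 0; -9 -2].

Coefficient matrix A = [[-5, 0], [-9, -2]].
Characteristic polynomial det(A - λI) = λ^2 + 7λ + 10 = 0.
Eigenvalues λ = -5, -2.
For λ=-5: (A-λI) row 2 is [-9, 3], so an eigenvector is (-1, -3).
For λ=-2: (A-λI) row 1 is [-3, 0], so an eigenvector is (0, -1).
General solution: K_1e^(-5t)(-1,-3) + K_2e^(-2t)(0,-1).

p(t) = -K_1e^(-5t), q(t) = -3K_1e^(-5t) - K_2e^(-2t)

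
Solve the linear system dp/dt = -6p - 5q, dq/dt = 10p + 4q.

p(t) = -c_1e^(-t)sin(5t) + c_2e^(-t)cos(5t), q(t) = c_1e^(-t)sin(5t) + c_1e^(-t)cos(5t) + c_2e^(-t)sin(5t) - c_2e^(-t)cos(5t)

Coefficient matrix A = [[-6, -5], [10, 4]].
Characteristic polynomial det(A - λI) = λ^2 + 2λ + 26 = 0.
Eigenvalues λ = -1 ± 5i (complex conjugate pair).
For λ=-1+5i: an eigenvector is (0,1) - i(-1,1) = (0 + i, 1 - i).
A real fundamental pair from Re and Im of e^((-1+5i)t)v: X_1 = e^(-t)(cos(5t)·(0,1) + sin(5t)·(-1,1)), X_2 = e^(-t)(sin(5t)·(0,1) - cos(5t)·(-1,1)).
General solution: c_1X_1 + c_2X_2.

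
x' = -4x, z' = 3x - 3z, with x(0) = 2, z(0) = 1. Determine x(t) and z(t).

Coefficient matrix A = [[-4, 0], [3, -3]].
Characteristic polynomial det(A - λI) = λ^2 + 7λ + 12 = 0.
Eigenvalues λ = -4, -3.
For λ=-4: (A-λI) row 2 is [3, 1], so an eigenvector is (1, -3).
For λ=-3: (A-λI) row 1 is [-1, 0], so an eigenvector is (0, -1).
General solution: c_1e^(-4t)(1,-3) + c_2e^(-3t)(0,-1).
Applying x(0)=2, z(0)=1 gives c_1=2, c_2=-7.

x(t) = 2e^(-4t), z(t) = 7e^(-3t) - 6e^(-4t)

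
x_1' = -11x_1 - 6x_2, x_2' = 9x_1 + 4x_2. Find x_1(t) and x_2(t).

x_1(t) = 2C_1e^(-2t) + C_2e^(-5t), x_2(t) = -3C_1e^(-2t) - C_2e^(-5t)

Coefficient matrix A = [[-11, -6], [9, 4]].
Characteristic polynomial det(A - λI) = λ^2 + 7λ + 10 = 0.
Eigenvalues λ = -2, -5.
For λ=-2: (A-λI) row 1 is [-9, -6], so an eigenvector is (2, -3).
For λ=-5: (A-λI) row 1 is [-6, -6], so an eigenvector is (1, -1).
General solution: C_1e^(-2t)(2,-3) + C_2e^(-5t)(1,-1).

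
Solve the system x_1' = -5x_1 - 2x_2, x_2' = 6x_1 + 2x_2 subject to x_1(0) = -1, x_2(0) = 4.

x_1(t) = -5e^(-t) + 4e^(-2t), x_2(t) = 10e^(-t) - 6e^(-2t)

Coefficient matrix A = [[-5, -2], [6, 2]].
Characteristic polynomial det(A - λI) = λ^2 + 3λ + 2 = 0.
Eigenvalues λ = -1, -2.
For λ=-1: (A-λI) row 1 is [-4, -2], so an eigenvector is (-1, 2).
For λ=-2: (A-λI) row 1 is [-3, -2], so an eigenvector is (2, -3).
General solution: K_1e^(-t)(-1,2) + K_2e^(-2t)(2,-3).
Applying x_1(0)=-1, x_2(0)=4 gives K_1=5, K_2=2.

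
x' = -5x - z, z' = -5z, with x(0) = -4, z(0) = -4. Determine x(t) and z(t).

x(t) = 4te^(-5t) - 4e^(-5t), z(t) = -4e^(-5t)

Coefficient matrix A = [[-5, -1], [0, -5]].
Characteristic polynomial det(A - λI) = λ^2 + 10λ + 25 = 0.
Single eigenvalue λ = -5 with algebraic multiplicity 2.
Eigenvector v = (1,0); generalized eigenvector w with (A-λI)w=v is (-1,-1).
General solution: e^(-5t)[K_1·v + K_2·(t·v + w)].
Applying x(0)=-4, z(0)=-4 gives K_1=0, K_2=4.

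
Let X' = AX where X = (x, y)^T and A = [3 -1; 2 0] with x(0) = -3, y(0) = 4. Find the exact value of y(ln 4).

A = [[3,-1],[2,0]]; eigenvalues λ = 1, 2.
Eigenvectors: (-1,-2) for λ=1, (-1,-1) for λ=2.
From the initial condition, c_1 = -7, c_2 = 10.
y(ln 4) = (-7)(4^1)(-2) + (10)(4^2)(-1) = -104.

-104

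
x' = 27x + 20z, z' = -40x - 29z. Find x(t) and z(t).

Coefficient matrix A = [[27, 20], [-40, -29]].
Characteristic polynomial det(A - λI) = λ^2 + 2λ + 17 = 0.
Eigenvalues λ = -1 ± 4i (complex conjugate pair).
For λ=-1+4i: an eigenvector is (2,-3) - i(-1,1) = (2 + i, -3 - i).
A real fundamental pair from Re and Im of e^((-1+4i)t)v: X_1 = e^(-t)(cos(4t)·(2,-3) + sin(4t)·(-1,1)), X_2 = e^(-t)(sin(4t)·(2,-3) - cos(4t)·(-1,1)).
General solution: c_1X_1 + c_2X_2.

x(t) = -c_1e^(-t)sin(4t) + 2c_1e^(-t)cos(4t) + 2c_2e^(-t)sin(4t) + c_2e^(-t)cos(4t), z(t) = c_1e^(-t)sin(4t) - 3c_1e^(-t)cos(4t) - 3c_2e^(-t)sin(4t) - c_2e^(-t)cos(4t)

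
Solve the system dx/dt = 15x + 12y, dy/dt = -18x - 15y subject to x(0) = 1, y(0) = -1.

x(t) = e^(3t), y(t) = -e^(3t)

Coefficient matrix A = [[15, 12], [-18, -15]].
Characteristic polynomial det(A - λI) = λ^2 - 9 = 0.
Eigenvalues λ = 3, -3.
For λ=3: (A-λI) row 1 is [12, 12], so an eigenvector is (1, -1).
For λ=-3: (A-λI) row 1 is [18, 12], so an eigenvector is (-2, 3).
General solution: K_1e^(3t)(1,-1) + K_2e^(-3t)(-2,3).
Applying x(0)=1, y(0)=-1 gives K_1=1, K_2=0.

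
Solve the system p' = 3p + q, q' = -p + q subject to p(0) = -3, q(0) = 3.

p(t) = -3e^(2t), q(t) = 3e^(2t)

Coefficient matrix A = [[3, 1], [-1, 1]].
Characteristic polynomial det(A - λI) = λ^2 - 4λ + 4 = 0.
Single eigenvalue λ = 2 with algebraic multiplicity 2.
Eigenvector v = (-1,1); generalized eigenvector w with (A-λI)w=v is (1,-2).
General solution: e^(2t)[K_1·v + K_2·(t·v + w)].
Applying p(0)=-3, q(0)=3 gives K_1=3, K_2=0.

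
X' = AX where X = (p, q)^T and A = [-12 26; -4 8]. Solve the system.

Coefficient matrix A = [[-12, 26], [-4, 8]].
Characteristic polynomial det(A - λI) = λ^2 + 4λ + 8 = 0.
Eigenvalues λ = -2 ± 2i (complex conjugate pair).
For λ=-2+2i: an eigenvector is (2,1) - i(3,1) = (2 - 3i, 1 - i).
A real fundamental pair from Re and Im of e^((-2+2i)t)v: X_1 = e^(-2t)(cos(2t)·(2,1) + sin(2t)·(3,1)), X_2 = e^(-2t)(sin(2t)·(2,1) - cos(2t)·(3,1)).
General solution: C_1X_1 + C_2X_2.

p(t) = 3C_1e^(-2t)sin(2t) + 2C_1e^(-2t)cos(2t) + 2C_2e^(-2t)sin(2t) - 3C_2e^(-2t)cos(2t), q(t) = C_1e^(-2t)sin(2t) + C_1e^(-2t)cos(2t) + C_2e^(-2t)sin(2t) - C_2e^(-2t)cos(2t)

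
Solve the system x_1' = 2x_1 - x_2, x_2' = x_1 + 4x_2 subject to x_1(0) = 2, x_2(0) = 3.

x_1(t) = -5te^(3t) + 2e^(3t), x_2(t) = 5te^(3t) + 3e^(3t)

Coefficient matrix A = [[2, -1], [1, 4]].
Characteristic polynomial det(A - λI) = λ^2 - 6λ + 9 = 0.
Single eigenvalue λ = 3 with algebraic multiplicity 2.
Eigenvector v = (-1,1); generalized eigenvector w with (A-λI)w=v is (-2,3).
General solution: e^(3t)[C_1·v + C_2·(t·v + w)].
Applying x_1(0)=2, x_2(0)=3 gives C_1=-12, C_2=5.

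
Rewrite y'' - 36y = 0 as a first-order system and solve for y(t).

Let x_1 = y, x_2 = y'. Then x_1' = x_2 and x_2' = 36x_1.
A = [[0,1],[36,0]]; det(A-λI) = λ^2 - 36.
Eigenvalues λ = 6, -6 with eigenvectors (1,6), (1,-6).

y(t) = c_1e^(6t) + c_2e^(-6t)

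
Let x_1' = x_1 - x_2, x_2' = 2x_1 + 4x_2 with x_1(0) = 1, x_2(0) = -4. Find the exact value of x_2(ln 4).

-352

A = [[1,-1],[2,4]]; eigenvalues λ = 2, 3.
Eigenvectors: (-1,1) for λ=2, (1,-2) for λ=3.
From the initial condition, c_1 = 2, c_2 = 3.
x_2(ln 4) = (2)(4^2)(1) + (3)(4^3)(-2) = -352.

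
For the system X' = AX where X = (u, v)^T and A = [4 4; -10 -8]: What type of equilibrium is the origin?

stable spiral

A = [[4,4],[-10,-8]]; det(A-λI) = λ^2 + 4λ + 8.
λ = -2 ± 2i: negative real part.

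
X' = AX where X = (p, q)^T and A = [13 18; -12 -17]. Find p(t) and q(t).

Coefficient matrix A = [[13, 18], [-12, -17]].
Characteristic polynomial det(A - λI) = λ^2 + 4λ - 5 = 0.
Eigenvalues λ = 1, -5.
For λ=1: (A-λI) row 1 is [12, 18], so an eigenvector is (-3, 2).
For λ=-5: (A-λI) row 1 is [18, 18], so an eigenvector is (1, -1).
General solution: K_1e^(t)(-3,2) + K_2e^(-5t)(1,-1).

p(t) = -3K_1e^(t) + K_2e^(-5t), q(t) = 2K_1e^(t) - K_2e^(-5t)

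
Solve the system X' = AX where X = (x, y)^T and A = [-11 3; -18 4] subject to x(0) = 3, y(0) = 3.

x(t) = -3e^(-2t) + 6e^(-5t), y(t) = -9e^(-2t) + 12e^(-5t)

Coefficient matrix A = [[-11, 3], [-18, 4]].
Characteristic polynomial det(A - λI) = λ^2 + 7λ + 10 = 0.
Eigenvalues λ = -5, -2.
For λ=-5: (A-λI) row 1 is [-6, 3], so an eigenvector is (1, 2).
For λ=-2: (A-λI) row 1 is [-9, 3], so an eigenvector is (-1, -3).
General solution: C_1e^(-5t)(1,2) + C_2e^(-2t)(-1,-3).
Applying x(0)=3, y(0)=3 gives C_1=6, C_2=3.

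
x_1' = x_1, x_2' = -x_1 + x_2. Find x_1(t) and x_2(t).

x_1(t) = -C_2e^(t), x_2(t) = C_1e^(t) + C_2te^(t)

Coefficient matrix A = [[1, 0], [-1, 1]].
Characteristic polynomial det(A - λI) = λ^2 - 2λ + 1 = 0.
Single eigenvalue λ = 1 with algebraic multiplicity 2.
Eigenvector v = (0,1); generalized eigenvector w with (A-λI)w=v is (-1,0).
General solution: e^(t)[C_1·v + C_2·(t·v + w)].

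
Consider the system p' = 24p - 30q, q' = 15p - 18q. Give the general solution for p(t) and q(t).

p(t) = -c_1e^(3t)sin(3t) - 3c_1e^(3t)cos(3t) - 3c_2e^(3t)sin(3t) + c_2e^(3t)cos(3t), q(t) = -c_1e^(3t)sin(3t) - 2c_1e^(3t)cos(3t) - 2c_2e^(3t)sin(3t) + c_2e^(3t)cos(3t)

Coefficient matrix A = [[24, -30], [15, -18]].
Characteristic polynomial det(A - λI) = λ^2 - 6λ + 18 = 0.
Eigenvalues λ = 3 ± 3i (complex conjugate pair).
For λ=3+3i: an eigenvector is (-3,-2) - i(-1,-1) = (-3 + i, -2 + i).
A real fundamental pair from Re and Im of e^((3+3i)t)v: X_1 = e^(3t)(cos(3t)·(-3,-2) + sin(3t)·(-1,-1)), X_2 = e^(3t)(sin(3t)·(-3,-2) - cos(3t)·(-1,-1)).
General solution: c_1X_1 + c_2X_2.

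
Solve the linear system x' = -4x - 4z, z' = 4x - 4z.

x(t) = -C_1e^(-4t)sin(4t) + C_2e^(-4t)cos(4t), z(t) = C_1e^(-4t)cos(4t) + C_2e^(-4t)sin(4t)

Coefficient matrix A = [[-4, -4], [4, -4]].
Characteristic polynomial det(A - λI) = λ^2 + 8λ + 32 = 0.
Eigenvalues λ = -4 ± 4i (complex conjugate pair).
For λ=-4+4i: an eigenvector is (0,1) - i(-1,0) = (0 + i, 1).
A real fundamental pair from Re and Im of e^((-4+4i)t)v: X_1 = e^(-4t)(cos(4t)·(0,1) + sin(4t)·(-1,0)), X_2 = e^(-4t)(sin(4t)·(0,1) - cos(4t)·(-1,0)).
General solution: C_1X_1 + C_2X_2.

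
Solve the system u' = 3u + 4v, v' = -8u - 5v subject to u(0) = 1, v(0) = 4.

Coefficient matrix A = [[3, 4], [-8, -5]].
Characteristic polynomial det(A - λI) = λ^2 + 2λ + 17 = 0.
Eigenvalues λ = -1 ± 4i (complex conjugate pair).
For λ=-1+4i: an eigenvector is (-1,1) - i(0,1) = (-1, 1 - i).
A real fundamental pair from Re and Im of e^((-1+4i)t)v: X_1 = e^(-t)(cos(4t)·(-1,1) + sin(4t)·(0,1)), X_2 = e^(-t)(sin(4t)·(-1,1) - cos(4t)·(0,1)).
General solution: c_1X_1 + c_2X_2.
Applying u(0)=1, v(0)=4 gives c_1=-1, c_2=-5.

u(t) = 5e^(-t)sin(4t) + e^(-t)cos(4t), v(t) = -6e^(-t)sin(4t) + 4e^(-t)cos(4t)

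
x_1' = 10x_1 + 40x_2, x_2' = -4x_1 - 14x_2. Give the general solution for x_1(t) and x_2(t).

Coefficient matrix A = [[10, 40], [-4, -14]].
Characteristic polynomial det(A - λI) = λ^2 + 4λ + 20 = 0.
Eigenvalues λ = -2 ± 4i (complex conjugate pair).
For λ=-2+4i: an eigenvector is (-3,1) - i(1,0) = (-3 - i, 1).
A real fundamental pair from Re and Im of e^((-2+4i)t)v: X_1 = e^(-2t)(cos(4t)·(-3,1) + sin(4t)·(1,0)), X_2 = e^(-2t)(sin(4t)·(-3,1) - cos(4t)·(1,0)).
General solution: c_1X_1 + c_2X_2.

x_1(t) = c_1e^(-2t)sin(4t) - 3c_1e^(-2t)cos(4t) - 3c_2e^(-2t)sin(4t) - c_2e^(-2t)cos(4t), x_2(t) = c_1e^(-2t)cos(4t) + c_2e^(-2t)sin(4t)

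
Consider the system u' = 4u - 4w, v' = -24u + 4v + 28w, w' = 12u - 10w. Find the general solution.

u(t) = C_1e^(-4t) - 2C_3e^(-2t), v(t) = -4C_1e^(-4t) + C_2e^(4t) + 6C_3e^(-2t), w(t) = 2C_1e^(-4t) - 3C_3e^(-2t)

Coefficient matrix A = [[4, 0, -4], [-24, 4, 28], [12, 0, -10]].
det(A - λI) = 0 gives eigenvalues λ = -4, 4, -2.
For λ=-4: eigenvector (1,-4,2).
For λ=4: eigenvector (0,1,0).
For λ=-2: eigenvector (-2,6,-3).
General solution: C_1e^(-4t)(1,-4,2) + C_2e^(4t)(0,1,0) + C_3e^(-2t)(-2,6,-3).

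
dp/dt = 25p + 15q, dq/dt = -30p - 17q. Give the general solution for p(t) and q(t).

p(t) = C_1e^(4t)sin(3t) - 2C_1e^(4t)cos(3t) - 2C_2e^(4t)sin(3t) - C_2e^(4t)cos(3t), q(t) = -C_1e^(4t)sin(3t) + 3C_1e^(4t)cos(3t) + 3C_2e^(4t)sin(3t) + C_2e^(4t)cos(3t)

Coefficient matrix A = [[25, 15], [-30, -17]].
Characteristic polynomial det(A - λI) = λ^2 - 8λ + 25 = 0.
Eigenvalues λ = 4 ± 3i (complex conjugate pair).
For λ=4+3i: an eigenvector is (-2,3) - i(1,-1) = (-2 - i, 3 + i).
A real fundamental pair from Re and Im of e^((4+3i)t)v: X_1 = e^(4t)(cos(3t)·(-2,3) + sin(3t)·(1,-1)), X_2 = e^(4t)(sin(3t)·(-2,3) - cos(3t)·(1,-1)).
General solution: C_1X_1 + C_2X_2.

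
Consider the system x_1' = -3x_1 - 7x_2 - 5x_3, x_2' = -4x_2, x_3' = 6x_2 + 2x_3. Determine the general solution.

x_1(t) = -2K_1e^(-4t) - K_2e^(2t) + K_3e^(-3t), x_2(t) = -K_1e^(-4t), x_3(t) = K_1e^(-4t) + K_2e^(2t)

Coefficient matrix A = [[-3, -7, -5], [0, -4, 0], [0, 6, 2]].
det(A - λI) = 0 gives eigenvalues λ = -4, 2, -3.
For λ=-4: eigenvector (-2,-1,1).
For λ=2: eigenvector (-1,0,1).
For λ=-3: eigenvector (1,0,0).
General solution: K_1e^(-4t)(-2,-1,1) + K_2e^(2t)(-1,0,1) + K_3e^(-3t)(1,0,0).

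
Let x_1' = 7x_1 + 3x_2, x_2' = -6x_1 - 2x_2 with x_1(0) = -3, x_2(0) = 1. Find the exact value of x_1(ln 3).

A = [[7,3],[-6,-2]]; eigenvalues λ = 4, 1.
Eigenvectors: (1,-1) for λ=4, (-1,2) for λ=1.
From the initial condition, c_1 = -5, c_2 = -2.
x_1(ln 3) = (-5)(3^4)(1) + (-2)(3^1)(-1) = -399.

-399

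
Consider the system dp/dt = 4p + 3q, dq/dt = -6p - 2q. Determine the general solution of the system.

Coefficient matrix A = [[4, 3], [-6, -2]].
Characteristic polynomial det(A - λI) = λ^2 - 2λ + 10 = 0.
Eigenvalues λ = 1 ± 3i (complex conjugate pair).
For λ=1+3i: an eigenvector is (0,-1) - i(-1,1) = (0 + i, -1 - i).
A real fundamental pair from Re and Im of e^((1+3i)t)v: X_1 = e^(t)(cos(3t)·(0,-1) + sin(3t)·(-1,1)), X_2 = e^(t)(sin(3t)·(0,-1) - cos(3t)·(-1,1)).
General solution: K_1X_1 + K_2X_2.

p(t) = -K_1e^(t)sin(3t) + K_2e^(t)cos(3t), q(t) = K_1e^(t)sin(3t) - K_1e^(t)cos(3t) - K_2e^(t)sin(3t) - K_2e^(t)cos(3t)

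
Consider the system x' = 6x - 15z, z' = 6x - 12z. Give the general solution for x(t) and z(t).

Coefficient matrix A = [[6, -15], [6, -12]].
Characteristic polynomial det(A - λI) = λ^2 + 6λ + 18 = 0.
Eigenvalues λ = -3 ± 3i (complex conjugate pair).
For λ=-3+3i: an eigenvector is (-2,-1) - i(-1,-1) = (-2 + i, -1 + i).
A real fundamental pair from Re and Im of e^((-3+3i)t)v: X_1 = e^(-3t)(cos(3t)·(-2,-1) + sin(3t)·(-1,-1)), X_2 = e^(-3t)(sin(3t)·(-2,-1) - cos(3t)·(-1,-1)).
General solution: c_1X_1 + c_2X_2.

x(t) = -c_1e^(-3t)sin(3t) - 2c_1e^(-3t)cos(3t) - 2c_2e^(-3t)sin(3t) + c_2e^(-3t)cos(3t), z(t) = -c_1e^(-3t)sin(3t) - c_1e^(-3t)cos(3t) - c_2e^(-3t)sin(3t) + c_2e^(-3t)cos(3t)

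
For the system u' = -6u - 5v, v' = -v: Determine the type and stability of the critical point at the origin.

A = [[-6,-5],[0,-1]]; det(A-λI) = λ^2 + 7λ + 6.
λ = -6, -1: both negative.

stable node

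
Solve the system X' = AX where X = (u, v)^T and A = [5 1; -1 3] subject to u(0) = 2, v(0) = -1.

u(t) = te^(4t) + 2e^(4t), v(t) = -te^(4t) - e^(4t)

Coefficient matrix A = [[5, 1], [-1, 3]].
Characteristic polynomial det(A - λI) = λ^2 - 8λ + 16 = 0.
Single eigenvalue λ = 4 with algebraic multiplicity 2.
Eigenvector v = (1,-1); generalized eigenvector w with (A-λI)w=v is (-2,3).
General solution: e^(4t)[C_1·v + C_2·(t·v + w)].
Applying u(0)=2, v(0)=-1 gives C_1=4, C_2=1.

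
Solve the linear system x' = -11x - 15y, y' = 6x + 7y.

x(t) = K_1e^(-2t)sin(3t) - 2K_1e^(-2t)cos(3t) - 2K_2e^(-2t)sin(3t) - K_2e^(-2t)cos(3t), y(t) = -K_1e^(-2t)sin(3t) + K_1e^(-2t)cos(3t) + K_2e^(-2t)sin(3t) + K_2e^(-2t)cos(3t)

Coefficient matrix A = [[-11, -15], [6, 7]].
Characteristic polynomial det(A - λI) = λ^2 + 4λ + 13 = 0.
Eigenvalues λ = -2 ± 3i (complex conjugate pair).
For λ=-2+3i: an eigenvector is (-2,1) - i(1,-1) = (-2 - i, 1 + i).
A real fundamental pair from Re and Im of e^((-2+3i)t)v: X_1 = e^(-2t)(cos(3t)·(-2,1) + sin(3t)·(1,-1)), X_2 = e^(-2t)(sin(3t)·(-2,1) - cos(3t)·(1,-1)).
General solution: K_1X_1 + K_2X_2.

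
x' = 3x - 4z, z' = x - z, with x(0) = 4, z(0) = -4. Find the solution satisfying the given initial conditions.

x(t) = 24te^(t) + 4e^(t), z(t) = 12te^(t) - 4e^(t)

Coefficient matrix A = [[3, -4], [1, -1]].
Characteristic polynomial det(A - λI) = λ^2 - 2λ + 1 = 0.
Single eigenvalue λ = 1 with algebraic multiplicity 2.
Eigenvector v = (2,1); generalized eigenvector w with (A-λI)w=v is (3,1).
General solution: e^(t)[C_1·v + C_2·(t·v + w)].
Applying x(0)=4, z(0)=-4 gives C_1=-16, C_2=12.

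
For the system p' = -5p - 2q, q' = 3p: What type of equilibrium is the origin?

stable node

A = [[-5,-2],[3,0]]; det(A-λI) = λ^2 + 5λ + 6.
λ = -3, -2: both negative.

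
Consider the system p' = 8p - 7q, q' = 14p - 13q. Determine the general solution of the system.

Coefficient matrix A = [[8, -7], [14, -13]].
Characteristic polynomial det(A - λI) = λ^2 + 5λ - 6 = 0.
Eigenvalues λ = -6, 1.
For λ=-6: (A-λI) row 1 is [14, -7], so an eigenvector is (1, 2).
For λ=1: (A-λI) row 1 is [7, -7], so an eigenvector is (1, 1).
General solution: C_1e^(-6t)(1,2) + C_2e^(t)(1,1).

p(t) = C_1e^(-6t) + C_2e^(t), q(t) = 2C_1e^(-6t) + C_2e^(t)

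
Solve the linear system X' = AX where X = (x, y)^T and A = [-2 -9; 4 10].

Coefficient matrix A = [[-2, -9], [4, 10]].
Characteristic polynomial det(A - λI) = λ^2 - 8λ + 16 = 0.
Single eigenvalue λ = 4 with algebraic multiplicity 2.
Eigenvector v = (-3,2); generalized eigenvector w with (A-λI)w=v is (-1,1).
General solution: e^(4t)[C_1·v + C_2·(t·v + w)].

x(t) = -3C_1e^(4t) - 3C_2te^(4t) - C_2e^(4t), y(t) = 2C_1e^(4t) + 2C_2te^(4t) + C_2e^(4t)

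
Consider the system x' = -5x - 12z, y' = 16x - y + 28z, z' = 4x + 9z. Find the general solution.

Coefficient matrix A = [[-5, 0, -12], [16, -1, 28], [4, 0, 9]].
det(A - λI) = 0 gives eigenvalues λ = 1, -1, 3.
For λ=1: eigenvector (-2,-2,1).
For λ=-1: eigenvector (0,1,0).
For λ=3: eigenvector (-3,2,2).
General solution: K_1e^(t)(-2,-2,1) + K_2e^(-t)(0,1,0) + K_3e^(3t)(-3,2,2).

x(t) = -2K_1e^(t) - 3K_3e^(3t), y(t) = -2K_1e^(t) + K_2e^(-t) + 2K_3e^(3t), z(t) = K_1e^(t) + 2K_3e^(3t)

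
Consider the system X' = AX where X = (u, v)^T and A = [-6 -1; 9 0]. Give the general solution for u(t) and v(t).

u(t) = K_1e^(-3t) + K_2te^(-3t), v(t) = -3K_1e^(-3t) - 3K_2te^(-3t) - K_2e^(-3t)

Coefficient matrix A = [[-6, -1], [9, 0]].
Characteristic polynomial det(A - λI) = λ^2 + 6λ + 9 = 0.
Single eigenvalue λ = -3 with algebraic multiplicity 2.
Eigenvector v = (1,-3); generalized eigenvector w with (A-λI)w=v is (0,-1).
General solution: e^(-3t)[K_1·v + K_2·(t·v + w)].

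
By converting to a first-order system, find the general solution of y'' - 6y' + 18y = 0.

y(t) = K_1e^(3t)cos(3t) + K_2e^(3t)sin(3t)

Let x_1 = y, x_2 = y'. Then x_1' = x_2 and x_2' = -18x_1 + 6x_2.
A = [[0,1],[-18,6]]; det(A-λI) = λ^2 - 6λ + 18.
Eigenvalues λ = 3 ± 3i.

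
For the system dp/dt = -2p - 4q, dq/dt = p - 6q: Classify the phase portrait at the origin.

stable improper node

A = [[-2,-4],[1,-6]]; det(A-λI) = λ^2 + 8λ + 16.
repeated λ = -4 with a single eigenvector.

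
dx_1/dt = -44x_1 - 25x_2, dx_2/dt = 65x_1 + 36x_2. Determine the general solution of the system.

x_1(t) = -K_1e^(-4t)sin(5t) + 2K_1e^(-4t)cos(5t) + 2K_2e^(-4t)sin(5t) + K_2e^(-4t)cos(5t), x_2(t) = 2K_1e^(-4t)sin(5t) - 3K_1e^(-4t)cos(5t) - 3K_2e^(-4t)sin(5t) - 2K_2e^(-4t)cos(5t)

Coefficient matrix A = [[-44, -25], [65, 36]].
Characteristic polynomial det(A - λI) = λ^2 + 8λ + 41 = 0.
Eigenvalues λ = -4 ± 5i (complex conjugate pair).
For λ=-4+5i: an eigenvector is (2,-3) - i(-1,2) = (2 + i, -3 - 2i).
A real fundamental pair from Re and Im of e^((-4+5i)t)v: X_1 = e^(-4t)(cos(5t)·(2,-3) + sin(5t)·(-1,2)), X_2 = e^(-4t)(sin(5t)·(2,-3) - cos(5t)·(-1,2)).
General solution: K_1X_1 + K_2X_2.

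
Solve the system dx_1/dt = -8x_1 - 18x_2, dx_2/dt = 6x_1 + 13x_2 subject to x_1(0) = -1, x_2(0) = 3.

x_1(t) = -15e^(4t) + 14e^(t), x_2(t) = 10e^(4t) - 7e^(t)

Coefficient matrix A = [[-8, -18], [6, 13]].
Characteristic polynomial det(A - λI) = λ^2 - 5λ + 4 = 0.
Eigenvalues λ = 4, 1.
For λ=4: (A-λI) row 1 is [-12, -18], so an eigenvector is (-3, 2).
For λ=1: (A-λI) row 1 is [-9, -18], so an eigenvector is (2, -1).
General solution: C_1e^(4t)(-3,2) + C_2e^(t)(2,-1).
Applying x_1(0)=-1, x_2(0)=3 gives C_1=5, C_2=7.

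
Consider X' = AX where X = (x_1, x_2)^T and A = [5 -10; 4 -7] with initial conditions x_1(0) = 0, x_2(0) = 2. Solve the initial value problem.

Coefficient matrix A = [[5, -10], [4, -7]].
Characteristic polynomial det(A - λI) = λ^2 + 2λ + 5 = 0.
Eigenvalues λ = -1 ± 2i (complex conjugate pair).
For λ=-1+2i: an eigenvector is (1,1) - i(-2,-1) = (1 + 2i, 1 + i).
A real fundamental pair from Re and Im of e^((-1+2i)t)v: X_1 = e^(-t)(cos(2t)·(1,1) + sin(2t)·(-2,-1)), X_2 = e^(-t)(sin(2t)·(1,1) - cos(2t)·(-2,-1)).
General solution: c_1X_1 + c_2X_2.
Applying x_1(0)=0, x_2(0)=2 gives c_1=4, c_2=-2.

x_1(t) = -10e^(-t)sin(2t), x_2(t) = -6e^(-t)sin(2t) + 2e^(-t)cos(2t)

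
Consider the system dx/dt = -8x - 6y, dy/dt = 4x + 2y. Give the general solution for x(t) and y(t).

Coefficient matrix A = [[-8, -6], [4, 2]].
Characteristic polynomial det(A - λI) = λ^2 + 6λ + 8 = 0.
Eigenvalues λ = -4, -2.
For λ=-4: (A-λI) row 1 is [-4, -6], so an eigenvector is (3, -2).
For λ=-2: (A-λI) row 1 is [-6, -6], so an eigenvector is (-1, 1).
General solution: c_1e^(-4t)(3,-2) + c_2e^(-2t)(-1,1).

x(t) = 3c_1e^(-4t) - c_2e^(-2t), y(t) = -2c_1e^(-4t) + c_2e^(-2t)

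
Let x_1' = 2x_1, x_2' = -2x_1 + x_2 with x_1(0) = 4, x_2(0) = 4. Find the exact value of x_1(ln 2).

16

A = [[2,0],[-2,1]]; eigenvalues λ = 2, 1.
Eigenvectors: (-1,2) for λ=2, (0,-1) for λ=1.
From the initial condition, c_1 = -4, c_2 = -12.
x_1(ln 2) = (-4)(2^2)(-1) + (-12)(2^1)(0) = 16.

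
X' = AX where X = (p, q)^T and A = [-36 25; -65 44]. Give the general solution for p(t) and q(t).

Coefficient matrix A = [[-36, 25], [-65, 44]].
Characteristic polynomial det(A - λI) = λ^2 - 8λ + 41 = 0.
Eigenvalues λ = 4 ± 5i (complex conjugate pair).
For λ=4+5i: an eigenvector is (-1,-2) - i(-2,-3) = (-1 + 2i, -2 + 3i).
A real fundamental pair from Re and Im of e^((4+5i)t)v: X_1 = e^(4t)(cos(5t)·(-1,-2) + sin(5t)·(-2,-3)), X_2 = e^(4t)(sin(5t)·(-1,-2) - cos(5t)·(-2,-3)).
General solution: C_1X_1 + C_2X_2.

p(t) = -2C_1e^(4t)sin(5t) - C_1e^(4t)cos(5t) - C_2e^(4t)sin(5t) + 2C_2e^(4t)cos(5t), q(t) = -3C_1e^(4t)sin(5t) - 2C_1e^(4t)cos(5t) - 2C_2e^(4t)sin(5t) + 3C_2e^(4t)cos(5t)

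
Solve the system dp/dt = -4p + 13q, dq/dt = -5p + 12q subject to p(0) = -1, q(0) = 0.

p(t) = 8e^(4t)sin(t) - e^(4t)cos(t), q(t) = 5e^(4t)sin(t)

Coefficient matrix A = [[-4, 13], [-5, 12]].
Characteristic polynomial det(A - λI) = λ^2 - 8λ + 17 = 0.
Eigenvalues λ = 4 ± i (complex conjugate pair).
For λ=4+i: an eigenvector is (-3,-2) - i(-2,-1) = (-3 + 2i, -2 + i).
A real fundamental pair from Re and Im of e^((4+i)t)v: X_1 = e^(4t)(cos(t)·(-3,-2) + sin(t)·(-2,-1)), X_2 = e^(4t)(sin(t)·(-3,-2) - cos(t)·(-2,-1)).
General solution: K_1X_1 + K_2X_2.
Applying p(0)=-1, q(0)=0 gives K_1=-1, K_2=-2.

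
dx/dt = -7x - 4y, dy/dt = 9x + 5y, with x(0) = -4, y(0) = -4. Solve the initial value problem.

Coefficient matrix A = [[-7, -4], [9, 5]].
Characteristic polynomial det(A - λI) = λ^2 + 2λ + 1 = 0.
Single eigenvalue λ = -1 with algebraic multiplicity 2.
Eigenvector v = (2,-3); generalized eigenvector w with (A-λI)w=v is (-1,1).
General solution: e^(-t)[C_1·v + C_2·(t·v + w)].
Applying x(0)=-4, y(0)=-4 gives C_1=8, C_2=20.

x(t) = 40te^(-t) - 4e^(-t), y(t) = -60te^(-t) - 4e^(-t)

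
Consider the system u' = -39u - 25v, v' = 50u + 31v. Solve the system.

u(t) = C_1e^(-4t)sin(5t) + 2C_1e^(-4t)cos(5t) + 2C_2e^(-4t)sin(5t) - C_2e^(-4t)cos(5t), v(t) = -C_1e^(-4t)sin(5t) - 3C_1e^(-4t)cos(5t) - 3C_2e^(-4t)sin(5t) + C_2e^(-4t)cos(5t)

Coefficient matrix A = [[-39, -25], [50, 31]].
Characteristic polynomial det(A - λI) = λ^2 + 8λ + 41 = 0.
Eigenvalues λ = -4 ± 5i (complex conjugate pair).
For λ=-4+5i: an eigenvector is (2,-3) - i(1,-1) = (2 - i, -3 + i).
A real fundamental pair from Re and Im of e^((-4+5i)t)v: X_1 = e^(-4t)(cos(5t)·(2,-3) + sin(5t)·(1,-1)), X_2 = e^(-4t)(sin(5t)·(2,-3) - cos(5t)·(1,-1)).
General solution: C_1X_1 + C_2X_2.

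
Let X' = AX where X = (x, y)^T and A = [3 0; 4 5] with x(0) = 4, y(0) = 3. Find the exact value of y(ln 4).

10752

A = [[3,0],[4,5]]; eigenvalues λ = 5, 3.
Eigenvectors: (0,1) for λ=5, (-1,2) for λ=3.
From the initial condition, c_1 = 11, c_2 = -4.
y(ln 4) = (11)(4^5)(1) + (-4)(4^3)(2) = 10752.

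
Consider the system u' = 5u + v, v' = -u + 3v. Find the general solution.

u(t) = -c_1e^(4t) - c_2te^(4t) + 2c_2e^(4t), v(t) = c_1e^(4t) + c_2te^(4t) - 3c_2e^(4t)

Coefficient matrix A = [[5, 1], [-1, 3]].
Characteristic polynomial det(A - λI) = λ^2 - 8λ + 16 = 0.
Single eigenvalue λ = 4 with algebraic multiplicity 2.
Eigenvector v = (-1,1); generalized eigenvector w with (A-λI)w=v is (2,-3).
General solution: e^(4t)[c_1·v + c_2·(t·v + w)].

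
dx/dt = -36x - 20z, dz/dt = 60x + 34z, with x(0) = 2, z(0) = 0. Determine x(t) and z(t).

x(t) = -6e^(4t) + 8e^(-6t), z(t) = 12e^(4t) - 12e^(-6t)

Coefficient matrix A = [[-36, -20], [60, 34]].
Characteristic polynomial det(A - λI) = λ^2 + 2λ - 24 = 0.
Eigenvalues λ = -6, 4.
For λ=-6: (A-λI) row 1 is [-30, -20], so an eigenvector is (-2, 3).
For λ=4: (A-λI) row 1 is [-40, -20], so an eigenvector is (1, -2).
General solution: K_1e^(-6t)(-2,3) + K_2e^(4t)(1,-2).
Applying x(0)=2, z(0)=0 gives K_1=-4, K_2=-6.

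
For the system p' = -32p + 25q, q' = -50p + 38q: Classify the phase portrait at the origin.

A = [[-32,25],[-50,38]]; det(A-λI) = λ^2 - 6λ + 34.
λ = 3 ± 5i: positive real part.

unstable spiral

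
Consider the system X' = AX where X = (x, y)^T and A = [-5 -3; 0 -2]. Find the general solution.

x(t) = c_1e^(-2t) - c_2e^(-5t), y(t) = -c_1e^(-2t)

Coefficient matrix A = [[-5, -3], [0, -2]].
Characteristic polynomial det(A - λI) = λ^2 + 7λ + 10 = 0.
Eigenvalues λ = -2, -5.
For λ=-2: (A-λI) row 1 is [-3, -3], so an eigenvector is (1, -1).
For λ=-5: (A-λI) row 1 is [0, -3], so an eigenvector is (-1, 0).
General solution: c_1e^(-2t)(1,-1) + c_2e^(-5t)(-1,0).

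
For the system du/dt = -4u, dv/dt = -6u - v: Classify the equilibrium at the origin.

stable node

A = [[-4,0],[-6,-1]]; det(A-λI) = λ^2 + 5λ + 4.
λ = -1, -4: both negative.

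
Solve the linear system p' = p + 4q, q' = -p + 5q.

Coefficient matrix A = [[1, 4], [-1, 5]].
Characteristic polynomial det(A - λI) = λ^2 - 6λ + 9 = 0.
Single eigenvalue λ = 3 with algebraic multiplicity 2.
Eigenvector v = (2,1); generalized eigenvector w with (A-λI)w=v is (-1,0).
General solution: e^(3t)[c_1·v + c_2·(t·v + w)].

p(t) = 2c_1e^(3t) + 2c_2te^(3t) - c_2e^(3t), q(t) = c_1e^(3t) + c_2te^(3t)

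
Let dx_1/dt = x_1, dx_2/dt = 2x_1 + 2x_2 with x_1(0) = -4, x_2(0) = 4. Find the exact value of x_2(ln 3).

-12

A = [[1,0],[2,2]]; eigenvalues λ = 1, 2.
Eigenvectors: (1,-2) for λ=1, (0,1) for λ=2.
From the initial condition, c_1 = -4, c_2 = -4.
x_2(ln 3) = (-4)(3^1)(-2) + (-4)(3^2)(1) = -12.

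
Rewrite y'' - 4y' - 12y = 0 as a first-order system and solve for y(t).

Let x_1 = y, x_2 = y'. Then x_1' = x_2 and x_2' = 12x_1 + 4x_2.
A = [[0,1],[12,4]]; det(A-λI) = λ^2 - 4λ - 12.
Eigenvalues λ = -2, 6 with eigenvectors (1,-2), (1,6).

y(t) = c_1e^(-2t) + c_2e^(6t)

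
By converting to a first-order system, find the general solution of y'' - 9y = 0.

y(t) = c_1e^(-3t) + c_2e^(3t)

Let x_1 = y, x_2 = y'. Then x_1' = x_2 and x_2' = 9x_1.
A = [[0,1],[9,0]]; det(A-λI) = λ^2 - 9.
Eigenvalues λ = -3, 3 with eigenvectors (1,-3), (1,3).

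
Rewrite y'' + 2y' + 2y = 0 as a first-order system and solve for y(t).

y(t) = C_1e^(-t)cos(t) + C_2e^(-t)sin(t)

Let x_1 = y, x_2 = y'. Then x_1' = x_2 and x_2' = -2x_1 - 2x_2.
A = [[0,1],[-2,-2]]; det(A-λI) = λ^2 + 2λ + 2.
Eigenvalues λ = -1 ± i.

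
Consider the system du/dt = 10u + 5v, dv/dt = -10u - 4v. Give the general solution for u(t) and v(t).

Coefficient matrix A = [[10, 5], [-10, -4]].
Characteristic polynomial det(A - λI) = λ^2 - 6λ + 10 = 0.
Eigenvalues λ = 3 ± i (complex conjugate pair).
For λ=3+i: an eigenvector is (-1,1) - i(-2,3) = (-1 + 2i, 1 - 3i).
A real fundamental pair from Re and Im of e^((3+i)t)v: X_1 = e^(3t)(cos(t)·(-1,1) + sin(t)·(-2,3)), X_2 = e^(3t)(sin(t)·(-1,1) - cos(t)·(-2,3)).
General solution: c_1X_1 + c_2X_2.

u(t) = -2c_1e^(3t)sin(t) - c_1e^(3t)cos(t) - c_2e^(3t)sin(t) + 2c_2e^(3t)cos(t), v(t) = 3c_1e^(3t)sin(t) + c_1e^(3t)cos(t) + c_2e^(3t)sin(t) - 3c_2e^(3t)cos(t)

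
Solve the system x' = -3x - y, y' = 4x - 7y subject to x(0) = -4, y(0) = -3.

Coefficient matrix A = [[-3, -1], [4, -7]].
Characteristic polynomial det(A - λI) = λ^2 + 10λ + 25 = 0.
Single eigenvalue λ = -5 with algebraic multiplicity 2.
Eigenvector v = (-1,-2); generalized eigenvector w with (A-λI)w=v is (0,1).
General solution: e^(-5t)[K_1·v + K_2·(t·v + w)].
Applying x(0)=-4, y(0)=-3 gives K_1=4, K_2=5.

x(t) = -5te^(-5t) - 4e^(-5t), y(t) = -10te^(-5t) - 3e^(-5t)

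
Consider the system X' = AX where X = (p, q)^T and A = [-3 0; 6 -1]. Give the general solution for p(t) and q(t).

p(t) = c_1e^(-3t), q(t) = -3c_1e^(-3t) - c_2e^(-t)

Coefficient matrix A = [[-3, 0], [6, -1]].
Characteristic polynomial det(A - λI) = λ^2 + 4λ + 3 = 0.
Eigenvalues λ = -3, -1.
For λ=-3: (A-λI) row 2 is [6, 2], so an eigenvector is (1, -3).
For λ=-1: (A-λI) row 1 is [-2, 0], so an eigenvector is (0, -1).
General solution: c_1e^(-3t)(1,-3) + c_2e^(-t)(0,-1).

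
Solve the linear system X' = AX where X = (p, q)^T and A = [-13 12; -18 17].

Coefficient matrix A = [[-13, 12], [-18, 17]].
Characteristic polynomial det(A - λI) = λ^2 - 4λ - 5 = 0.
Eigenvalues λ = -1, 5.
For λ=-1: (A-λI) row 1 is [-12, 12], so an eigenvector is (-1, -1).
For λ=5: (A-λI) row 1 is [-18, 12], so an eigenvector is (2, 3).
General solution: C_1e^(-t)(-1,-1) + C_2e^(5t)(2,3).

p(t) = -C_1e^(-t) + 2C_2e^(5t), q(t) = -C_1e^(-t) + 3C_2e^(5t)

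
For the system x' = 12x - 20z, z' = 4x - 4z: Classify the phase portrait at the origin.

unstable spiral

A = [[12,-20],[4,-4]]; det(A-λI) = λ^2 - 8λ + 32.
λ = 4 ± 4i: positive real part.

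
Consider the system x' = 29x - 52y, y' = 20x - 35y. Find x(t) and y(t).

Coefficient matrix A = [[29, -52], [20, -35]].
Characteristic polynomial det(A - λI) = λ^2 + 6λ + 25 = 0.
Eigenvalues λ = -3 ± 4i (complex conjugate pair).
For λ=-3+4i: an eigenvector is (2,1) - i(3,2) = (2 - 3i, 1 - 2i).
A real fundamental pair from Re and Im of e^((-3+4i)t)v: X_1 = e^(-3t)(cos(4t)·(2,1) + sin(4t)·(3,2)), X_2 = e^(-3t)(sin(4t)·(2,1) - cos(4t)·(3,2)).
General solution: c_1X_1 + c_2X_2.

x(t) = 3c_1e^(-3t)sin(4t) + 2c_1e^(-3t)cos(4t) + 2c_2e^(-3t)sin(4t) - 3c_2e^(-3t)cos(4t), y(t) = 2c_1e^(-3t)sin(4t) + c_1e^(-3t)cos(4t) + c_2e^(-3t)sin(4t) - 2c_2e^(-3t)cos(4t)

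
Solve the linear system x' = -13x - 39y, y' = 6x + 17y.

Coefficient matrix A = [[-13, -39], [6, 17]].
Characteristic polynomial det(A - λI) = λ^2 - 4λ + 13 = 0.
Eigenvalues λ = 2 ± 3i (complex conjugate pair).
For λ=2+3i: an eigenvector is (3,-1) - i(-2,1) = (3 + 2i, -1 - i).
A real fundamental pair from Re and Im of e^((2+3i)t)v: X_1 = e^(2t)(cos(3t)·(3,-1) + sin(3t)·(-2,1)), X_2 = e^(2t)(sin(3t)·(3,-1) - cos(3t)·(-2,1)).
General solution: C_1X_1 + C_2X_2.

x(t) = -2C_1e^(2t)sin(3t) + 3C_1e^(2t)cos(3t) + 3C_2e^(2t)sin(3t) + 2C_2e^(2t)cos(3t), y(t) = C_1e^(2t)sin(3t) - C_1e^(2t)cos(3t) - C_2e^(2t)sin(3t) - C_2e^(2t)cos(3t)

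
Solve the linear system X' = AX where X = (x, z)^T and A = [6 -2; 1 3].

x(t) = -2c_1e^(5t) - c_2e^(4t), z(t) = -c_1e^(5t) - c_2e^(4t)

Coefficient matrix A = [[6, -2], [1, 3]].
Characteristic polynomial det(A - λI) = λ^2 - 9λ + 20 = 0.
Eigenvalues λ = 5, 4.
For λ=5: (A-λI) row 1 is [1, -2], so an eigenvector is (-2, -1).
For λ=4: (A-λI) row 1 is [2, -2], so an eigenvector is (-1, -1).
General solution: c_1e^(5t)(-2,-1) + c_2e^(4t)(-1,-1).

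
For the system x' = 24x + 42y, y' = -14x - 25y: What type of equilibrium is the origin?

saddle

A = [[24,42],[-14,-25]]; det(A-λI) = λ^2 + λ - 12.
λ = -4, 3: opposite signs.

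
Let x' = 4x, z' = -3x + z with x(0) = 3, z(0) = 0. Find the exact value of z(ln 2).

A = [[4,0],[-3,1]]; eigenvalues λ = 4, 1.
Eigenvectors: (-1,1) for λ=4, (0,-1) for λ=1.
From the initial condition, c_1 = -3, c_2 = -3.
z(ln 2) = (-3)(2^4)(1) + (-3)(2^1)(-1) = -42.

-42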